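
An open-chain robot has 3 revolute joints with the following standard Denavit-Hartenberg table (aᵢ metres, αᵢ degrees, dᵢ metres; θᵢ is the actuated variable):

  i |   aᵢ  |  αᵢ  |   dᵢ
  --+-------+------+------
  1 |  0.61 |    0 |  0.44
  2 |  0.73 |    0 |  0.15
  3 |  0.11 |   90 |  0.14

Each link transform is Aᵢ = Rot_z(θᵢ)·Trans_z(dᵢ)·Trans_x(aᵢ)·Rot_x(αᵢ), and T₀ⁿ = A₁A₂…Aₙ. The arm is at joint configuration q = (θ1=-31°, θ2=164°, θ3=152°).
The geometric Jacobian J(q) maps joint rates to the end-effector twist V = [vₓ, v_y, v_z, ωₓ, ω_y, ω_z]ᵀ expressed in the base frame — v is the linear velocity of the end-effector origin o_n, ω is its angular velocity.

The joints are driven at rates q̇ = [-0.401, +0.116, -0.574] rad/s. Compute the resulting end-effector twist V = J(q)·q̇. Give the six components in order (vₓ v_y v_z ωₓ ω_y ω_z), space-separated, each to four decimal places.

o_n = [0.0535, 0.1135, 0.7300]
J₁: ẑ×o_n = [-0.1135, 0.0535, 0.0000], ω = ẑ
J2: z=[0.0000, 0.0000, 1.0000] o=[0.5229, -0.3142, 0.4400] → [-0.4276, -0.4694, 0.0000, 0.0000, 0.0000, 1.0000]
J3: z=[0.0000, 0.0000, 1.0000] o=[0.0250, 0.2197, 0.5900] → [0.1063, 0.0285, -0.0000, 0.0000, 0.0000, 1.0000]
V = J·q̇ = [-0.0651, -0.0922, 0.0000, 0.0000, 0.0000, -0.8590]

-0.0651 -0.0922 0.0000 0.0000 0.0000 -0.8590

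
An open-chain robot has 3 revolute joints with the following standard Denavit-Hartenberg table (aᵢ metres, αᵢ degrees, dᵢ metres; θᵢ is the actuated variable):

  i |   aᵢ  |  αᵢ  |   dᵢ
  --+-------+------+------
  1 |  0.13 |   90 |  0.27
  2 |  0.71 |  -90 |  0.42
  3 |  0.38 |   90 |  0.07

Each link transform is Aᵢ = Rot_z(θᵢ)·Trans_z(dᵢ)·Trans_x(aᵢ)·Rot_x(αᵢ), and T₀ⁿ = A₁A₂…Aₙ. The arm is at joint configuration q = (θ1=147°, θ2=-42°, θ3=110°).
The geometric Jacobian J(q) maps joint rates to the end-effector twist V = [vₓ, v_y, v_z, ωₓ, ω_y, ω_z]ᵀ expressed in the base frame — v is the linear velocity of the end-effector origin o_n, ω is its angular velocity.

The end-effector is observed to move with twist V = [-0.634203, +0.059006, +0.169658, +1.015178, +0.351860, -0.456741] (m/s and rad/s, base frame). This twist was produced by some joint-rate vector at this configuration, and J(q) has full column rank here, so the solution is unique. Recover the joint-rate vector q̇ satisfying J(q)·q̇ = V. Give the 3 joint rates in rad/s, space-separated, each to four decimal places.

0.2760 0.8480 -0.9860

o_n = [-0.4756, 0.3838, -0.0661]
J₁: ẑ×o_n = [-0.3838, -0.4756, 0.0000], ω = ẑ
J2: z=[0.5446, 0.8387, 0.0000] o=[-0.1090, 0.0708, 0.2700] → [-0.2819, 0.1831, 0.4779, 0.5446, 0.8387, 0.0000]
J3: z=[-0.5612, 0.3644, 0.7431] o=[-0.3228, 0.7104, -0.2051] → [0.2933, -0.0355, 0.2389, -0.5612, 0.3644, 0.7431]
q̇ = J⁺·V = [0.2760, 0.8480, -0.9860]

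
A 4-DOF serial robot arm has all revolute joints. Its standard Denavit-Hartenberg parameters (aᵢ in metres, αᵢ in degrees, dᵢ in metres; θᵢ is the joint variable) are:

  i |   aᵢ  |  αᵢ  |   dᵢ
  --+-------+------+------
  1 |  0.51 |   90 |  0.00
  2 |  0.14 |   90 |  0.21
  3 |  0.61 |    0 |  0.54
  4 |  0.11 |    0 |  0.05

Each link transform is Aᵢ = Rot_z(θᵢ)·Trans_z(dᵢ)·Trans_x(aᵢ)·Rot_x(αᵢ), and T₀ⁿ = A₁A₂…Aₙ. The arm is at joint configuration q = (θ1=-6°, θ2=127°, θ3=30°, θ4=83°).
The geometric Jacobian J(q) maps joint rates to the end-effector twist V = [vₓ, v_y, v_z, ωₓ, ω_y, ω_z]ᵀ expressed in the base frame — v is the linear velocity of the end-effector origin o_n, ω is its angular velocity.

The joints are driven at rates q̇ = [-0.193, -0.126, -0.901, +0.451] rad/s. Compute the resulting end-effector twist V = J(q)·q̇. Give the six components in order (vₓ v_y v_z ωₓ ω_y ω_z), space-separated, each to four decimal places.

-0.1674 0.3594 0.2439 -0.3442 0.1629 -0.4638

o_n = [0.5372, -0.6761, 0.8545]
J₁: ẑ×o_n = [0.6761, 0.5372, -0.0000], ω = ẑ
J2: z=[-0.1045, -0.9945, 0.0000] o=[0.5072, -0.0533, 0.0000] → [-0.8498, 0.0893, 0.0949, -0.1045, -0.9945, 0.0000]
J3: z=[0.7943, -0.0835, 0.6018] o=[0.4015, -0.2534, 0.1118] → [0.1924, -0.5082, -0.3245, 0.7943, -0.0835, 0.6018]
J4: z=[0.7943, -0.0835, 0.6018] o=[0.4823, -0.5685, 0.8587] → [0.0651, 0.0364, -0.0809, 0.7943, -0.0835, 0.6018]
V = J·q̇ = [-0.1674, 0.3594, 0.2439, -0.3442, 0.1629, -0.4638]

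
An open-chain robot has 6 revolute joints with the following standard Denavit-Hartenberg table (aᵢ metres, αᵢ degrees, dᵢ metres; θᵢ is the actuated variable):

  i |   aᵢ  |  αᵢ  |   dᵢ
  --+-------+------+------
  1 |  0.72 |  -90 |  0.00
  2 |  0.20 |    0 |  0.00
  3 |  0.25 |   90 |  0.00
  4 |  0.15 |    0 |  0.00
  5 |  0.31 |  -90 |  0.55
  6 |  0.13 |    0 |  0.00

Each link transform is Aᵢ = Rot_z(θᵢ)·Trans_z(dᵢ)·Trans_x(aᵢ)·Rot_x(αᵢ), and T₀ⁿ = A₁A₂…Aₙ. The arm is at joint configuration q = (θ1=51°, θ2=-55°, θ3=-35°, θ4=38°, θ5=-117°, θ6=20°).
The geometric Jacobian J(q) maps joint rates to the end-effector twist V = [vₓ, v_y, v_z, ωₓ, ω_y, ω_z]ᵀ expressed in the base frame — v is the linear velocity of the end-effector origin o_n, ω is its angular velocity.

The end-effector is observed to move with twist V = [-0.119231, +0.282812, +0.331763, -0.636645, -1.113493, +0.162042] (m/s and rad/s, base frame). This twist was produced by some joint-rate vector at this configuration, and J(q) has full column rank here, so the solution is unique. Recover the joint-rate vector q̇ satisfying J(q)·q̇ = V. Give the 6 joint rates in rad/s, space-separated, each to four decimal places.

0.3780 0.7330 -0.8970 0.4350 0.8310 -0.2200

o_n = [0.4651, 0.0470, 0.6145]
J₁: ẑ×o_n = [-0.0470, 0.4651, 0.0000], ω = ẑ
J2: z=[-0.7771, 0.6293, 0.0000] o=[0.4531, 0.5595, 0.0000] → [0.3867, 0.4776, 0.3908, -0.7771, 0.6293, 0.0000]
J3: z=[-0.7771, 0.6293, 0.0000] o=[0.5253, 0.6487, 0.1638] → [0.2836, 0.3502, 0.5055, -0.7771, 0.6293, 0.0000]
J4: z=[-0.6293, -0.7771, 0.0000] o=[0.5253, 0.6487, 0.4138] → [-0.1559, 0.1263, 0.3319, -0.6293, -0.7771, 0.0000]
J5: z=[-0.6293, -0.7771, 0.0000] o=[0.4535, 0.7068, 0.5320] → [-0.0641, 0.0519, 0.4242, -0.6293, -0.7771, 0.0000]
J6: z=[-0.1483, 0.1201, 0.9816] o=[0.3439, 0.0879, 0.5912] → [0.0430, 0.1224, -0.0085, -0.1483, 0.1201, 0.9816]
q̇ = J⁺·V = [0.3780, 0.7330, -0.8970, 0.4350, 0.8310, -0.2200]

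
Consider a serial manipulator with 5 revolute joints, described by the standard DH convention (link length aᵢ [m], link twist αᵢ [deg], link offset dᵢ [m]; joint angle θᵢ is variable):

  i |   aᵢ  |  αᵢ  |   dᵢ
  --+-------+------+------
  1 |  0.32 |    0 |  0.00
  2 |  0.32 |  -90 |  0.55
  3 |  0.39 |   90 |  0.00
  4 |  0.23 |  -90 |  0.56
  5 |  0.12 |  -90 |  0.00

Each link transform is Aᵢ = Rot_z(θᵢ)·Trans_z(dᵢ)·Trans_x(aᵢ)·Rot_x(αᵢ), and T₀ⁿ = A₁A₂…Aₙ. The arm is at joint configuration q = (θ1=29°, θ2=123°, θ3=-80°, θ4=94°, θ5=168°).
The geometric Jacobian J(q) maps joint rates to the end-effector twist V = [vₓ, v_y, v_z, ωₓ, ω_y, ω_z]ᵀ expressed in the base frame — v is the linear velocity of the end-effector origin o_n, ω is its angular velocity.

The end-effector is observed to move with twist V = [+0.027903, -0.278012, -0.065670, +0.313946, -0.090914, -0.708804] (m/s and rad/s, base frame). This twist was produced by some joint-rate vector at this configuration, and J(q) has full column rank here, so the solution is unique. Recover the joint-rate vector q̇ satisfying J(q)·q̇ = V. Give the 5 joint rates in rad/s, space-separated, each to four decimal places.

o_n = [0.3512, -0.0100, 1.0192]
J₁: ẑ×o_n = [0.0100, 0.3512, -0.0000], ω = ẑ
J2: z=[0.0000, 0.0000, 1.0000] o=[0.2799, 0.1551, 0.0000] → [0.1652, 0.0714, -0.0000, 0.0000, 0.0000, 1.0000]
J3: z=[-0.4695, -0.8829, 0.0000] o=[-0.0027, 0.3054, 0.5500] → [-0.4143, 0.2203, 0.4606, -0.4695, -0.8829, 0.0000]
J4: z=[0.8695, -0.4623, 0.1736] o=[-0.0625, 0.3372, 0.9341] → [0.0209, -0.0022, -0.1106, 0.8695, -0.4623, 0.1736]
J5: z=[0.1857, -0.0197, -0.9824] o=[0.3192, -0.1256, 1.0155] → [0.1135, -0.0322, 0.0221, 0.1857, -0.0197, -0.9824]
q̇ = J⁺·V = [-0.7460, -0.0030, -0.0660, 0.3220, 0.0160]

-0.7460 -0.0030 -0.0660 0.3220 0.0160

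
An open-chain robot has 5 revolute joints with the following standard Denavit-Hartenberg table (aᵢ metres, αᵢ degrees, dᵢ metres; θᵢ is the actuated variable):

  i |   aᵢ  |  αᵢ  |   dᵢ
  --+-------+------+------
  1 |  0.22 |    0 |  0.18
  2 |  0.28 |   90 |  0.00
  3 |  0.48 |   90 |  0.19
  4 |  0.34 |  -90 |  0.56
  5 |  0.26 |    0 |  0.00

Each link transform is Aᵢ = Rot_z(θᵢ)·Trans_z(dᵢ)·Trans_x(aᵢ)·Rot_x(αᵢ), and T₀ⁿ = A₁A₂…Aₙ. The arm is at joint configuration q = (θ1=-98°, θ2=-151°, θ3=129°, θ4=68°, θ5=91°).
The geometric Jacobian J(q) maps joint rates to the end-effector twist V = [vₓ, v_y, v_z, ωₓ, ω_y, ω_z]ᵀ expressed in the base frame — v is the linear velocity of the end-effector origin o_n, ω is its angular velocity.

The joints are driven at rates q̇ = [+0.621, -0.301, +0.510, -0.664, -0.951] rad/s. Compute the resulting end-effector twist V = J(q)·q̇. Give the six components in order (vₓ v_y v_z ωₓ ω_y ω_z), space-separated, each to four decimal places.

0.3637 -0.3251 0.1543 0.5273 -0.9447 0.5874

o_n = [0.3898, 0.0849, 0.8395]
J₁: ẑ×o_n = [-0.0849, 0.3898, 0.0000], ω = ẑ
J2: z=[0.0000, 0.0000, 1.0000] o=[-0.0306, -0.2179, 0.1800] → [-0.3028, 0.4204, 0.0000, 0.0000, 0.0000, 1.0000]
J3: z=[0.9336, 0.3584, 0.0000] o=[-0.1310, 0.0435, 0.1800] → [0.2363, -0.6157, -0.1480, 0.9336, 0.3584, 0.0000]
J4: z=[-0.2785, 0.7255, 0.6293] o=[0.1547, -0.1704, 0.5530] → [0.0472, 0.2278, -0.2417, -0.2785, 0.7255, 0.6293]
J5: z=[0.1406, 0.6790, -0.7206] o=[0.3217, 0.2741, 1.0044] → [-0.2482, -0.0259, -0.0728, 0.1406, 0.6790, -0.7206]
V = J·q̇ = [0.3637, -0.3251, 0.1543, 0.5273, -0.9447, 0.5874]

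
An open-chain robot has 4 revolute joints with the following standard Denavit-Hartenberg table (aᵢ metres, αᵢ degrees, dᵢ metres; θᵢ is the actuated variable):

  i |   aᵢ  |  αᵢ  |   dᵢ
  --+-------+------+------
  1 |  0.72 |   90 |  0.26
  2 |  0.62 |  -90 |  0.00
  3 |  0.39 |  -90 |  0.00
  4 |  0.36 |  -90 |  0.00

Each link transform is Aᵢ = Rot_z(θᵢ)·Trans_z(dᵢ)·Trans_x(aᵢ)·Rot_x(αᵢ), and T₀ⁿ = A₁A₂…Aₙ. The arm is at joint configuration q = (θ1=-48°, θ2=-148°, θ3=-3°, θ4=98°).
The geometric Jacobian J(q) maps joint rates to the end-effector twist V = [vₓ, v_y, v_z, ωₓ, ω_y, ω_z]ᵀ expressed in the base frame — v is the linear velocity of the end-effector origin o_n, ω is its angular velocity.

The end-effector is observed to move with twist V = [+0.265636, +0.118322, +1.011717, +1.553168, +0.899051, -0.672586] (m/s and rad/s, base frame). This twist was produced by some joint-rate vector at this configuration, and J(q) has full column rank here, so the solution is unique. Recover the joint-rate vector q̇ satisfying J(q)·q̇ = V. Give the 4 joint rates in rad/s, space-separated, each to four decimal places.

o_n = [-0.2023, 0.1981, 0.0539]
J₁: ẑ×o_n = [-0.1981, -0.2023, 0.0000], ω = ẑ
J2: z=[-0.7431, -0.6691, 0.0000] o=[0.4818, -0.5351, 0.2600] → [0.1379, -0.1532, -1.0026, -0.7431, -0.6691, 0.0000]
J3: z=[0.3546, -0.3938, -0.8480] o=[0.1300, -0.1443, -0.0685] → [0.2422, 0.2383, -0.0094, 0.3546, -0.3938, -0.8480]
J4: z=[0.7124, 0.7012, -0.0277] o=[-0.1062, 0.0875, -0.2749] → [0.2336, -0.2316, 0.1462, 0.7124, 0.7012, -0.0277]
q̇ = J⁺·V = [0.0070, -0.8900, 0.7730, 0.8670]

0.0070 -0.8900 0.7730 0.8670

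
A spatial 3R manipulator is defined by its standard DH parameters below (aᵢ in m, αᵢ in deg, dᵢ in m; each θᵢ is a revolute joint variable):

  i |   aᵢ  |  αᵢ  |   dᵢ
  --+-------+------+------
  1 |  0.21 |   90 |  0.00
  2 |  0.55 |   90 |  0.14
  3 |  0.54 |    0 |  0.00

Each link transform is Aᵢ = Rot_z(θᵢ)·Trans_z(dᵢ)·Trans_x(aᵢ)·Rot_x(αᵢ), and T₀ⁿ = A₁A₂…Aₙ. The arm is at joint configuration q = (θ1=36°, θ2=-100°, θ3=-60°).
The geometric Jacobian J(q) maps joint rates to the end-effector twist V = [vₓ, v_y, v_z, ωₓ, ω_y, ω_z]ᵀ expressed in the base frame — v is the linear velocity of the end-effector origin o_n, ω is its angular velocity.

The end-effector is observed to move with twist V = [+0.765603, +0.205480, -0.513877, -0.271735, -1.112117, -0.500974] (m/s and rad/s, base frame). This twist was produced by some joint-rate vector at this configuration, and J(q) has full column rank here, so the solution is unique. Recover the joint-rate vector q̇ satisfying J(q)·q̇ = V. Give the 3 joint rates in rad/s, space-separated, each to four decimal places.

o_n = [-0.1379, 0.3048, -0.8075]
J₁: ẑ×o_n = [-0.3048, -0.1379, 0.0000], ω = ẑ
J2: z=[0.5878, -0.8090, 0.0000] o=[0.1699, 0.1234, 0.0000] → [0.6533, 0.4747, -0.1424, 0.5878, -0.8090, 0.0000]
J3: z=[-0.7967, -0.5789, 0.1736] o=[0.1749, -0.0460, -0.5416] → [0.0930, -0.2662, -0.4605, -0.7967, -0.5789, 0.1736]
q̇ = J⁺·V = [-0.6550, 0.7400, 0.8870]

-0.6550 0.7400 0.8870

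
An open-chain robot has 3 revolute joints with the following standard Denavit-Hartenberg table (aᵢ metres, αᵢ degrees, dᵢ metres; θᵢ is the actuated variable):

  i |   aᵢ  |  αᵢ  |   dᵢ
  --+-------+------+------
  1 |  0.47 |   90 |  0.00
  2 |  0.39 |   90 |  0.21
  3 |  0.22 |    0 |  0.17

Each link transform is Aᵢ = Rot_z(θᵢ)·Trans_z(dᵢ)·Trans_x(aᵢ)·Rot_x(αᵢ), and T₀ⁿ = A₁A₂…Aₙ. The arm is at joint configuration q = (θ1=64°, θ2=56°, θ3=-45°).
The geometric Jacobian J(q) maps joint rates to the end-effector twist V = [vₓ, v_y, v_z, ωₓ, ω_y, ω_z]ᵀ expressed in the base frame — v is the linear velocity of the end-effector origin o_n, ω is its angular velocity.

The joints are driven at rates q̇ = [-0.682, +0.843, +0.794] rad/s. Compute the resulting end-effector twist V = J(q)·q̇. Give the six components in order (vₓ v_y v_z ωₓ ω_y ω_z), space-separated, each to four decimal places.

0.5545 -0.5700 0.4784 1.0462 0.2221 -1.1260

o_n = [0.4505, 0.7994, 0.3572]
J₁: ẑ×o_n = [-0.7994, 0.4505, 0.0000], ω = ẑ
J2: z=[0.8988, -0.4384, 0.0000] o=[0.2060, 0.4224, 0.0000] → [-0.1566, -0.3211, 0.4460, 0.8988, -0.4384, 0.0000]
J3: z=[0.3634, 0.7451, -0.5592] o=[0.4904, 0.5264, 0.3233] → [0.1780, 0.0100, 0.1290, 0.3634, 0.7451, -0.5592]
V = J·q̇ = [0.5545, -0.5700, 0.4784, 1.0462, 0.2221, -1.1260]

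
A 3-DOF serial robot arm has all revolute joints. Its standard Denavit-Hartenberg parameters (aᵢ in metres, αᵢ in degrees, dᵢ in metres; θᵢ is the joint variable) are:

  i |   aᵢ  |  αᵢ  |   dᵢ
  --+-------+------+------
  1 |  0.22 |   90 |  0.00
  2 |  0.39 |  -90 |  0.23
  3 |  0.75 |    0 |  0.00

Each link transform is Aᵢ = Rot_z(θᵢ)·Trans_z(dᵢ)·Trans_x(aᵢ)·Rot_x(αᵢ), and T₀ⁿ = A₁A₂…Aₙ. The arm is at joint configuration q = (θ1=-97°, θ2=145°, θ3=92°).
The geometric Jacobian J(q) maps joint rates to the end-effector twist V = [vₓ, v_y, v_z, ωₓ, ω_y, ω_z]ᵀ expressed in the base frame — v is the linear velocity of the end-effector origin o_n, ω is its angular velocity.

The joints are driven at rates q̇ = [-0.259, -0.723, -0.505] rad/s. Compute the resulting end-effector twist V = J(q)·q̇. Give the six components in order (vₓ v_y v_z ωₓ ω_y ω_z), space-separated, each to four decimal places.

0.0362 0.0204 0.4326 0.6823 -0.3756 0.1547

o_n = [0.5252, 0.0141, 0.2087]
J₁: ẑ×o_n = [-0.0141, 0.5252, 0.0000], ω = ẑ
J2: z=[-0.9925, 0.1219, 0.0000] o=[-0.0268, -0.2184, 0.0000] → [0.0254, 0.2071, -0.2980, -0.9925, 0.1219, 0.0000]
J3: z=[0.0699, 0.5693, -0.8192] o=[-0.2162, 0.1268, 0.2237] → [-0.1008, -0.6062, -0.4299, 0.0699, 0.5693, -0.8192]
V = J·q̇ = [0.0362, 0.0204, 0.4326, 0.6823, -0.3756, 0.1547]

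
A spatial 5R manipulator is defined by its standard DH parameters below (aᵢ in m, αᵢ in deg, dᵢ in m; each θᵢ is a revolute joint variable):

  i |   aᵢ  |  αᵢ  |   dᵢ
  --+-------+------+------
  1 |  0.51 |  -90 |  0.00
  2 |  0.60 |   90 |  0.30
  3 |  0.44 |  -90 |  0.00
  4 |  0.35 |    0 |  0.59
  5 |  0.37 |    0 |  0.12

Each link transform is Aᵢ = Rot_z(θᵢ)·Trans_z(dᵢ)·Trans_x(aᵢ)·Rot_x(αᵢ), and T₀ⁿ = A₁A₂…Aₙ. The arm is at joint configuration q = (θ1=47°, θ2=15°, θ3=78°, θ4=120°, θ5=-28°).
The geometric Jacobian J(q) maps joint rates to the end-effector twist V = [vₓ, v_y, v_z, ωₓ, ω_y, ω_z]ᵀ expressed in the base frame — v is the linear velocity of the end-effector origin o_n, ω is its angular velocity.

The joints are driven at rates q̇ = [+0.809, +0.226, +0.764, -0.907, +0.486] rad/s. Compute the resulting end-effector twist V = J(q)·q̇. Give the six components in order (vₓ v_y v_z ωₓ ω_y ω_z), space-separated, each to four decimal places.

o_n = [-0.3064, 0.6893, -0.6391]
J₁: ẑ×o_n = [-0.6893, -0.3064, 0.0000], ω = ẑ
J2: z=[-0.7314, 0.6820, 0.0000] o=[0.3478, 0.3730, 0.0000] → [-0.4358, -0.4674, 0.2148, -0.7314, 0.6820, 0.0000]
J3: z=[0.1765, 0.1893, 0.9659] o=[0.5237, 1.0014, -0.1553] → [0.2099, -0.7164, 0.1020, 0.1765, 0.1893, 0.9659]
J4: z=[-0.7964, -0.5492, 0.2532] o=[0.2692, 1.3596, -0.1790] → [0.4224, -0.5121, 0.2177, -0.7964, -0.5492, 0.2532]
J5: z=[-0.7964, -0.5492, 0.2532] o=[-0.1530, 0.8357, -0.3130] → [0.2162, -0.2985, 0.0324, -0.7964, -0.5492, 0.2532]
V = J·q̇ = [-0.7738, -0.5814, -0.0552, 0.3049, 0.5300, 1.4404]

-0.7738 -0.5814 -0.0552 0.3049 0.5300 1.4404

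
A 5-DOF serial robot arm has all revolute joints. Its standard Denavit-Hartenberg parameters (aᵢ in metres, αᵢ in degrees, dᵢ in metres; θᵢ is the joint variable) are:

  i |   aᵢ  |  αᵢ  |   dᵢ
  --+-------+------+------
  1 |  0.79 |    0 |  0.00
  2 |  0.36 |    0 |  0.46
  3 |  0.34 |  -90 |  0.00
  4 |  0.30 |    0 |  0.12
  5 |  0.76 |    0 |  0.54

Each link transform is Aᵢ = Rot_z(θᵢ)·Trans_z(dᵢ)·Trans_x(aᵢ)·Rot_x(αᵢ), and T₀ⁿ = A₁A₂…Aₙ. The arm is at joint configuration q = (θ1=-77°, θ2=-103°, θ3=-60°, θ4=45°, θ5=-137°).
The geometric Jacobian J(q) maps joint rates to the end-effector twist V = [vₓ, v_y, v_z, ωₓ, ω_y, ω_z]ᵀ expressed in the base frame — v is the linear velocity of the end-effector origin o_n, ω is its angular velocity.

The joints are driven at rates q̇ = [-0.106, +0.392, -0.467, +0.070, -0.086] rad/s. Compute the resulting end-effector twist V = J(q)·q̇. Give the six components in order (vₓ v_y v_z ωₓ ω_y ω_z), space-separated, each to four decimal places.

-0.0454 0.0058 -0.0153 0.0139 0.0080 -0.1810

o_n = [-1.0167, -0.6446, 1.0074]
J₁: ẑ×o_n = [0.6446, -1.0167, 0.0000], ω = ẑ
J2: z=[0.0000, 0.0000, 1.0000] o=[0.1777, -0.7698, 0.0000] → [-0.1252, -1.1944, 0.0000, 0.0000, 0.0000, 1.0000]
J3: z=[0.0000, 0.0000, 1.0000] o=[-0.1823, -0.7698, 0.4600] → [-0.1252, -0.8344, 0.0000, 0.0000, 0.0000, 1.0000]
J4: z=[-0.8660, -0.5000, 0.0000] o=[-0.3523, -0.4753, 0.4600] → [-0.2737, 0.4741, -0.1856, -0.8660, -0.5000, 0.0000]
J5: z=[-0.8660, -0.5000, 0.0000] o=[-0.5623, -0.3516, 0.2479] → [-0.3798, 0.6578, 0.0265, -0.8660, -0.5000, 0.0000]
V = J·q̇ = [-0.0454, 0.0058, -0.0153, 0.0139, 0.0080, -0.1810]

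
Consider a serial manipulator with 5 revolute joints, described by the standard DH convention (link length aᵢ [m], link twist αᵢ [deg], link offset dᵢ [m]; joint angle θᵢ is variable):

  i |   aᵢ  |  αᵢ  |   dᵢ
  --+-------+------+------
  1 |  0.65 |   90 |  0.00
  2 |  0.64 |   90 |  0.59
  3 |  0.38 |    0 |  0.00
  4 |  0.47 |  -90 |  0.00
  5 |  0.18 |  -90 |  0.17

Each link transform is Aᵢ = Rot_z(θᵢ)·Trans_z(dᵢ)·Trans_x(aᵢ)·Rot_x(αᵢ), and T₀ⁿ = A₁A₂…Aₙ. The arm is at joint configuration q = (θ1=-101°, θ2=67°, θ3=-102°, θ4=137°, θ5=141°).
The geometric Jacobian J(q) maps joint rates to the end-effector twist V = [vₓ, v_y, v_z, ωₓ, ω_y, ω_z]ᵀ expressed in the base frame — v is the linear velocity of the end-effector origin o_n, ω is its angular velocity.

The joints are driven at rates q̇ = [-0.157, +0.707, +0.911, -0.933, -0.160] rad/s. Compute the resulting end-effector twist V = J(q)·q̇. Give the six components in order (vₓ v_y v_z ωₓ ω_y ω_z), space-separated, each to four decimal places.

0.0264 0.4782 0.4698 -0.5683 0.0946 -0.0639

o_n = [-0.6957, -0.7128, 0.7198]
J₁: ẑ×o_n = [0.7128, -0.6957, 0.0000], ω = ẑ
J2: z=[-0.9816, 0.1908, 0.0000] o=[-0.1240, -0.6381, 0.0000] → [0.1373, 0.7066, 0.1825, -0.9816, 0.1908, 0.0000]
J3: z=[-0.1756, -0.9036, -0.3907] o=[-0.7509, -0.7710, 0.5891] → [-0.0954, 0.0014, 0.0397, -0.1756, -0.9036, -0.3907]
J4: z=[-0.1756, -0.9036, -0.3907] o=[-0.3801, -0.8116, 0.5164] → [-0.1452, 0.1590, -0.3025, -0.1756, -0.9036, -0.3907]
J5: z=[-0.7613, 0.3763, -0.5280] o=[-0.6735, -0.9078, 0.8708] → [0.0461, -0.1032, -0.1401, -0.7613, 0.3763, -0.5280]
V = J·q̇ = [0.0264, 0.4782, 0.4698, -0.5683, 0.0946, -0.0639]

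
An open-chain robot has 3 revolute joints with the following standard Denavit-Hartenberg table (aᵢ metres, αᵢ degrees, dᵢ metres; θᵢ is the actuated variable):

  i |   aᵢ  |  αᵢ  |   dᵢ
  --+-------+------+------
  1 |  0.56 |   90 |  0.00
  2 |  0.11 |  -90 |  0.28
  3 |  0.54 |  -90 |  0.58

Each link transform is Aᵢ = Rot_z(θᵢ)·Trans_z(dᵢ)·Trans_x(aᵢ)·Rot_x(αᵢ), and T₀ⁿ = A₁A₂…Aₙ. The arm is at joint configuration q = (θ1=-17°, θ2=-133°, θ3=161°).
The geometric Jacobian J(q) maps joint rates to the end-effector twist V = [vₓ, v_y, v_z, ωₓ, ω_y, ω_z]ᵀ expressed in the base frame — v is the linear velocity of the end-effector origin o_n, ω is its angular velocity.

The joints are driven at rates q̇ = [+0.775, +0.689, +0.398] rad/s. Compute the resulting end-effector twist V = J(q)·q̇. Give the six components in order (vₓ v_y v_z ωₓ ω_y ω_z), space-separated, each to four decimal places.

o_n = [1.1720, -0.4673, -0.1026]
J₁: ẑ×o_n = [0.4673, 1.1720, -0.0000], ω = ẑ
J2: z=[-0.2924, -0.9563, 0.0000] o=[0.5355, -0.1637, 0.0000] → [0.0981, -0.0300, 0.6974, -0.2924, -0.9563, 0.0000]
J3: z=[0.6994, -0.2138, -0.6820] o=[0.3819, -0.4096, -0.0804] → [-0.0346, -0.5233, 0.1286, 0.6994, -0.2138, -0.6820]
V = J·q̇ = [0.4159, 0.6793, 0.5317, 0.0769, -0.7440, 0.5036]

0.4159 0.6793 0.5317 0.0769 -0.7440 0.5036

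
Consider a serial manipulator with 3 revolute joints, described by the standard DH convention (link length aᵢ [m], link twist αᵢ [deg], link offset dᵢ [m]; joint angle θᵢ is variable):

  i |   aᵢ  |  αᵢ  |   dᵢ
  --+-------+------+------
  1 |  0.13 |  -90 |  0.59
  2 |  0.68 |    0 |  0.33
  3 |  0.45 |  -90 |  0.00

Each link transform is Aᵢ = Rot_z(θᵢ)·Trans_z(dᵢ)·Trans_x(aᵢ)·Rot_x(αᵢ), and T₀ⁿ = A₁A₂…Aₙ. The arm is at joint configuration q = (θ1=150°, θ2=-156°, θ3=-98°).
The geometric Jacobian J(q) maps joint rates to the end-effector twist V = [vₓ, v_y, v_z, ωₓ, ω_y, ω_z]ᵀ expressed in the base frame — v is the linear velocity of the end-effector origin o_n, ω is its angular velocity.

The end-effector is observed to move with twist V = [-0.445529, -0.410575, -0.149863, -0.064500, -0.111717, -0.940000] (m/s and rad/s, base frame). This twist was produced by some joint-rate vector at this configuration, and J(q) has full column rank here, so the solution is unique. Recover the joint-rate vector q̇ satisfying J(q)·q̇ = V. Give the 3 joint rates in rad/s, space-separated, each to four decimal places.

o_n = [0.3678, -0.5934, 0.4340]
J₁: ẑ×o_n = [0.5934, 0.3678, -0.0000], ω = ẑ
J2: z=[-0.5000, -0.8660, 0.0000] o=[-0.1126, 0.0650, 0.5900] → [0.1351, -0.0780, 0.7452, -0.5000, -0.8660, 0.0000]
J3: z=[-0.5000, -0.8660, 0.0000] o=[0.2604, -0.5314, 0.8666] → [0.3746, -0.2163, 0.1240, -0.5000, -0.8660, 0.0000]
q̇ = J⁺·V = [-0.9400, -0.2670, 0.3960]

-0.9400 -0.2670 0.3960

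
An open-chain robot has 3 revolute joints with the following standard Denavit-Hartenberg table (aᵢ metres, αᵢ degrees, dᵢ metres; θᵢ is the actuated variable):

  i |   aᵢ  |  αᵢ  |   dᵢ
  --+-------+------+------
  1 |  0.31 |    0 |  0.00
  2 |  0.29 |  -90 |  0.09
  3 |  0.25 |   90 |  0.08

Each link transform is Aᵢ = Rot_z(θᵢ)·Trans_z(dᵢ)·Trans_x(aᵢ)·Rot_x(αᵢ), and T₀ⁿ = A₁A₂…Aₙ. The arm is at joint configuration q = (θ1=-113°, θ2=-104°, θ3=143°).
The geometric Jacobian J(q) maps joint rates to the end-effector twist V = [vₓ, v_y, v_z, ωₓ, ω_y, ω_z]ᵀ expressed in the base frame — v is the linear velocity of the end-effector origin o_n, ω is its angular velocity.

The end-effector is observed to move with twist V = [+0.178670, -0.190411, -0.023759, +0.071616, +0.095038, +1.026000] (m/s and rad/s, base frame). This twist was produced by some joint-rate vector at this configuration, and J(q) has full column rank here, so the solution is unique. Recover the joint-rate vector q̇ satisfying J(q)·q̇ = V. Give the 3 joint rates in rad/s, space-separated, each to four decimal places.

0.6420 0.3840 -0.1190

o_n = [-0.2414, -0.2949, -0.0605]
J₁: ẑ×o_n = [0.2949, -0.2414, 0.0000], ω = ẑ
J2: z=[0.0000, 0.0000, 1.0000] o=[-0.1211, -0.2854, 0.0000] → [0.0095, -0.1203, 0.0000, 0.0000, 0.0000, 1.0000]
J3: z=[-0.6018, -0.7986, 0.0000] o=[-0.3527, -0.1108, 0.0900] → [0.1202, -0.0905, 0.1997, -0.6018, -0.7986, 0.0000]
q̇ = J⁺·V = [0.6420, 0.3840, -0.1190]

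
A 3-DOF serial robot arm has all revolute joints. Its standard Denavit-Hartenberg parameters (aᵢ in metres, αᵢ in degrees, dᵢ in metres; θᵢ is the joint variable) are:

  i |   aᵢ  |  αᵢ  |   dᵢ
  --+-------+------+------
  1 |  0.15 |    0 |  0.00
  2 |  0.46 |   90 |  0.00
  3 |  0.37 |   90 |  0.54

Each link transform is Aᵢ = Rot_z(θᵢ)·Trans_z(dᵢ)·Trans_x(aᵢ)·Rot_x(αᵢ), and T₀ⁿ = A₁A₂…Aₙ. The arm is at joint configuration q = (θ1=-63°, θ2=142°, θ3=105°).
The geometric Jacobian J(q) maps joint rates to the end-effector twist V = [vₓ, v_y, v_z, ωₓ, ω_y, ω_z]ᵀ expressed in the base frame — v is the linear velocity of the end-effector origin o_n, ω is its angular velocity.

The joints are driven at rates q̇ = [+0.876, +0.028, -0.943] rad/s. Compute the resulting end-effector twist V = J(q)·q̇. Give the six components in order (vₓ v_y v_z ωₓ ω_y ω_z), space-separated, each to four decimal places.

-0.0487 0.9325 0.0903 -0.9257 0.1799 0.9040

o_n = [0.6677, 0.1209, 0.3574]
J₁: ẑ×o_n = [-0.1209, 0.6677, 0.0000], ω = ẑ
J2: z=[0.0000, 0.0000, 1.0000] o=[0.0681, -0.1337, 0.0000] → [-0.2545, 0.5996, 0.0000, 0.0000, 0.0000, 1.0000]
J3: z=[0.9816, -0.1908, 0.0000] o=[0.1559, 0.3179, 0.0000] → [-0.0682, -0.3508, -0.0958, 0.9816, -0.1908, 0.0000]
V = J·q̇ = [-0.0487, 0.9325, 0.0903, -0.9257, 0.1799, 0.9040]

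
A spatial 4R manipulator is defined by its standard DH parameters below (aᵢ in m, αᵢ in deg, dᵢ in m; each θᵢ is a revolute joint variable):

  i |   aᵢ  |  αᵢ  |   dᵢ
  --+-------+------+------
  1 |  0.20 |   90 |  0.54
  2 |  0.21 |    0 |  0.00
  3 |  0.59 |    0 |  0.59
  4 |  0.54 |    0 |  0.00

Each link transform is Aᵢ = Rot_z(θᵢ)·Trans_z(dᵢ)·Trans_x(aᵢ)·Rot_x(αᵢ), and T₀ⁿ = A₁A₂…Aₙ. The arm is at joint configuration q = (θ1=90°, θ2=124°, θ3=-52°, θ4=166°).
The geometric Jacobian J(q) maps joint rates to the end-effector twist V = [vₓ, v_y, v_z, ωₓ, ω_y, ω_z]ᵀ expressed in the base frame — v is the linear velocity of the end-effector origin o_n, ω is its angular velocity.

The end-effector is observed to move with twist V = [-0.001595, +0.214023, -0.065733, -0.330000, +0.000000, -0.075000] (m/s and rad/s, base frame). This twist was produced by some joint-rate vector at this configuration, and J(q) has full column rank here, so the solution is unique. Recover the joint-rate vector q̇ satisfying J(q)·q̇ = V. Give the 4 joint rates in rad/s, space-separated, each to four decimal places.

o_n = [0.5900, -0.0213, 0.8173]
J₁: ẑ×o_n = [0.0213, 0.5900, -0.0000], ω = ẑ
J2: z=[1.0000, -0.0000, 0.0000] o=[0.0000, 0.2000, 0.5400] → [-0.0000, -0.2773, -0.2213, 1.0000, -0.0000, 0.0000]
J3: z=[1.0000, -0.0000, 0.0000] o=[-0.0000, 0.0826, 0.7141] → [0.0000, -0.1032, -0.1038, 1.0000, -0.0000, 0.0000]
J4: z=[1.0000, -0.0000, 0.0000] o=[0.5900, 0.2649, 1.2752] → [0.0000, 0.4579, -0.2862, 1.0000, -0.0000, 0.0000]
q̇ = J⁺·V = [-0.0750, 0.1560, -0.9340, 0.4480]

-0.0750 0.1560 -0.9340 0.4480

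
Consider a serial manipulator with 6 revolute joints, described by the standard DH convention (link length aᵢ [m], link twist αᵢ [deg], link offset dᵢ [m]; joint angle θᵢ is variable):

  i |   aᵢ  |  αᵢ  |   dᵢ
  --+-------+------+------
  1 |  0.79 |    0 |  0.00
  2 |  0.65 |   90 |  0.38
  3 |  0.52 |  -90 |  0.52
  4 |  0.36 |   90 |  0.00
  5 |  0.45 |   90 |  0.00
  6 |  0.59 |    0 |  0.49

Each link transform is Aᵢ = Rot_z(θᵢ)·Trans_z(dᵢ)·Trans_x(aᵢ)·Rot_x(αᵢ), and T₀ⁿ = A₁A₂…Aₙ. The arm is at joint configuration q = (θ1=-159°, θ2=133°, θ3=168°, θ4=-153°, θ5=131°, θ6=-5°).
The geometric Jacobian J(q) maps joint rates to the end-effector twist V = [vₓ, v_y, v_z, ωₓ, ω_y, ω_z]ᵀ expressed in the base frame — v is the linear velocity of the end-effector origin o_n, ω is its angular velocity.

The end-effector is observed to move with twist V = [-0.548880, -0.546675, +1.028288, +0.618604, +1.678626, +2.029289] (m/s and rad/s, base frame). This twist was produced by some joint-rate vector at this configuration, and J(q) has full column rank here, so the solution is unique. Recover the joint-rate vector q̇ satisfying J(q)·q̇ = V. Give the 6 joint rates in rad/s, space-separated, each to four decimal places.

0.9310 0.5500 -0.7680 0.1250 0.7700 -0.9510

o_n = [-1.0568, -0.7816, -0.5966]
J₁: ẑ×o_n = [0.7816, -1.0568, 0.0000], ω = ẑ
J2: z=[0.0000, 0.0000, 1.0000] o=[-0.7375, -0.2831, 0.0000] → [0.4985, -0.3193, 0.0000, 0.0000, 0.0000, 1.0000]
J3: z=[-0.4384, -0.8988, 0.0000] o=[-0.1533, -0.5681, 0.3800] → [0.8778, -0.4281, -0.7185, -0.4384, -0.8988, 0.0000]
J4: z=[-0.1869, 0.0911, -0.9781] o=[-0.8384, -0.8125, 0.4881] → [-0.0687, 0.0109, 0.0141, -0.1869, 0.0911, -0.9781]
J5: z=[0.7897, 0.6062, -0.0944] o=[-0.6281, -1.0969, 0.4214] → [-0.5874, 0.8445, 0.5089, 0.7897, 0.6062, -0.0944]
J6: z=[0.3184, -0.5365, -0.7815] o=[-0.8640, -0.8327, 0.1439] → [0.4372, 0.3865, -0.0872, 0.3184, -0.5365, -0.7815]
q̇ = J⁺·V = [0.9310, 0.5500, -0.7680, 0.1250, 0.7700, -0.9510]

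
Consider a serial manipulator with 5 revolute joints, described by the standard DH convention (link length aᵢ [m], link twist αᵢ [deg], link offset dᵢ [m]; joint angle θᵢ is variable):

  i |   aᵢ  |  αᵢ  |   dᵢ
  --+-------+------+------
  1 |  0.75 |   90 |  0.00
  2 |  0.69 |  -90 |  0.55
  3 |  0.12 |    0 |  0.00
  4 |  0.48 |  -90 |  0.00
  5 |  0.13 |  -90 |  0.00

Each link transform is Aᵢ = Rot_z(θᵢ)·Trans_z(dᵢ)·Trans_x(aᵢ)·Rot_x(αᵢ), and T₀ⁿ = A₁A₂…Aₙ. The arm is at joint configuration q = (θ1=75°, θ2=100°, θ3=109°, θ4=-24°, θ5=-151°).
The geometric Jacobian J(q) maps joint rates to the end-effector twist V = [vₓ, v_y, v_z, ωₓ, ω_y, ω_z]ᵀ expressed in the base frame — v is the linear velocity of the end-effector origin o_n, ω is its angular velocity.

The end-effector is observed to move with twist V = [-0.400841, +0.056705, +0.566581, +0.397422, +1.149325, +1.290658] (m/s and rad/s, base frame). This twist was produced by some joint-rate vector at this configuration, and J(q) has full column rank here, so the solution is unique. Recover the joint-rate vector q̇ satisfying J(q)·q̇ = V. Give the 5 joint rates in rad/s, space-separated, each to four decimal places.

0.7470 0.0580 -0.9770 -0.3120 -0.3260

o_n = [0.2166, 0.5314, 0.6615]
J₁: ẑ×o_n = [-0.5314, 0.2166, 0.0000], ω = ẑ
J2: z=[0.9659, -0.2588, 0.0000] o=[0.1941, 0.7244, 0.0000] → [-0.1712, -0.6390, -0.1806, 0.9659, -0.2588, 0.0000]
J3: z=[-0.2549, -0.9513, -0.1736] o=[0.6944, 0.4664, 0.6795] → [0.0284, 0.0784, -0.4711, -0.2549, -0.9513, -0.1736]
J4: z=[-0.2549, -0.9513, -0.1736] o=[0.5865, 0.5023, 0.6410] → [-0.0144, 0.0695, -0.3594, -0.2549, -0.9513, -0.1736]
J5: z=[-0.0394, 0.1897, -0.9811] o=[0.1228, 0.6190, 0.6822] → [-0.0899, -0.0928, -0.0143, -0.0394, 0.1897, -0.9811]
q̇ = J⁺·V = [0.7470, 0.0580, -0.9770, -0.3120, -0.3260]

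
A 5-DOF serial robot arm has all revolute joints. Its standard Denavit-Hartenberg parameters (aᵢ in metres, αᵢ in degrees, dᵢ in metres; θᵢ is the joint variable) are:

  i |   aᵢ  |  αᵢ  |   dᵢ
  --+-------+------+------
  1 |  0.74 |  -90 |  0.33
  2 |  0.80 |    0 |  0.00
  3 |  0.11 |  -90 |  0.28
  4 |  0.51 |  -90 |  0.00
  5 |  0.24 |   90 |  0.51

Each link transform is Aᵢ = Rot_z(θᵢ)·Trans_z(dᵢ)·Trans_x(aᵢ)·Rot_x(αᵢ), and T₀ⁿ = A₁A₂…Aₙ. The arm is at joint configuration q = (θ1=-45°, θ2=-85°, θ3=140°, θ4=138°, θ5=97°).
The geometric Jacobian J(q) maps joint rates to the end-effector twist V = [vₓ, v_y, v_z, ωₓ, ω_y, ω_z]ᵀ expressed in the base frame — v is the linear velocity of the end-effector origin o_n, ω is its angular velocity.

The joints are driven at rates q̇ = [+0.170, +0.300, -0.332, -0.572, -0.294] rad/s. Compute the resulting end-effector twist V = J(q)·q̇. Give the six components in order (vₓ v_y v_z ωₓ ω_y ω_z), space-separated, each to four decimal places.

o_n = [0.7104, -0.2333, 1.7457]
J₁: ẑ×o_n = [0.2333, 0.7104, -0.0000], ω = ẑ
J2: z=[0.7071, 0.7071, 0.0000] o=[0.5233, -0.5233, 0.3300] → [1.0010, -1.0010, 0.0727, 0.7071, 0.7071, 0.0000]
J3: z=[0.7071, 0.7071, 0.0000] o=[0.5726, -0.5726, 1.1270] → [0.4375, -0.4375, 0.1424, 0.7071, 0.7071, 0.0000]
J4: z=[-0.5792, 0.5792, -0.5736] o=[0.8152, -0.4192, 1.0368] → [0.5172, 0.4707, -0.0470, -0.5792, 0.5792, -0.5736]
J5: z=[0.2541, 0.7969, 0.5481] o=[0.4201, -0.5068, 1.3473] → [0.1676, 0.0579, -0.1618, 0.2541, 0.7969, 0.5481]
V = J·q̇ = [-0.1504, -0.3205, 0.0489, 0.2340, -0.5882, 0.3369]

-0.1504 -0.3205 0.0489 0.2340 -0.5882 0.3369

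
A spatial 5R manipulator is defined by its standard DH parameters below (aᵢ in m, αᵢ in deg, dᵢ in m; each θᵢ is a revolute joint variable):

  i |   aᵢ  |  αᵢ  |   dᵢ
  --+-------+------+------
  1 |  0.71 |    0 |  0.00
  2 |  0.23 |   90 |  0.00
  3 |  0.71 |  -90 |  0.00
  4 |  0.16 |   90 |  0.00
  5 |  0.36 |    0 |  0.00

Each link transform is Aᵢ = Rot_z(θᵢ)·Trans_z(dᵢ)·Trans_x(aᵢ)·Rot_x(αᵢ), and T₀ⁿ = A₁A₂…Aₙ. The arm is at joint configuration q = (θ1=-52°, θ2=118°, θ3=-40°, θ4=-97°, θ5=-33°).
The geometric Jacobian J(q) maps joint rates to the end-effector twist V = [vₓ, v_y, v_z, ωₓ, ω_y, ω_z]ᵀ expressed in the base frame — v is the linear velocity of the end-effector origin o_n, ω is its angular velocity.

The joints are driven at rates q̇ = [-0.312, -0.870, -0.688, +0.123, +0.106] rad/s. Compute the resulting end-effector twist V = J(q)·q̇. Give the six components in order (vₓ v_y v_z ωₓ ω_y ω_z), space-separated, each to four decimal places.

0.1487 -1.2354 -0.2679 -0.6409 0.2837 -1.0201

o_n = [1.1019, -0.1935, -0.5704]
J₁: ẑ×o_n = [0.1935, 1.1019, -0.0000], ω = ẑ
J2: z=[0.0000, 0.0000, 1.0000] o=[0.4371, -0.5595, 0.0000] → [-0.3660, 0.6648, 0.0000, 0.0000, 0.0000, 1.0000]
J3: z=[0.9135, -0.4067, 0.0000] o=[0.5307, -0.3494, 0.0000] → [0.2320, 0.5211, 0.3747, 0.9135, -0.4067, 0.0000]
J4: z=[0.2614, 0.5872, 0.7660] o=[0.7519, 0.1475, -0.4564] → [0.1943, 0.2980, -0.2947, 0.2614, 0.5872, 0.7660]
J5: z=[-0.4206, -0.6450, 0.6380] o=[0.8909, 0.0693, -0.4438] → [0.2493, 0.0814, 0.2466, -0.4206, -0.6450, 0.6380]
V = J·q̇ = [0.1487, -1.2354, -0.2679, -0.6409, 0.2837, -1.0201]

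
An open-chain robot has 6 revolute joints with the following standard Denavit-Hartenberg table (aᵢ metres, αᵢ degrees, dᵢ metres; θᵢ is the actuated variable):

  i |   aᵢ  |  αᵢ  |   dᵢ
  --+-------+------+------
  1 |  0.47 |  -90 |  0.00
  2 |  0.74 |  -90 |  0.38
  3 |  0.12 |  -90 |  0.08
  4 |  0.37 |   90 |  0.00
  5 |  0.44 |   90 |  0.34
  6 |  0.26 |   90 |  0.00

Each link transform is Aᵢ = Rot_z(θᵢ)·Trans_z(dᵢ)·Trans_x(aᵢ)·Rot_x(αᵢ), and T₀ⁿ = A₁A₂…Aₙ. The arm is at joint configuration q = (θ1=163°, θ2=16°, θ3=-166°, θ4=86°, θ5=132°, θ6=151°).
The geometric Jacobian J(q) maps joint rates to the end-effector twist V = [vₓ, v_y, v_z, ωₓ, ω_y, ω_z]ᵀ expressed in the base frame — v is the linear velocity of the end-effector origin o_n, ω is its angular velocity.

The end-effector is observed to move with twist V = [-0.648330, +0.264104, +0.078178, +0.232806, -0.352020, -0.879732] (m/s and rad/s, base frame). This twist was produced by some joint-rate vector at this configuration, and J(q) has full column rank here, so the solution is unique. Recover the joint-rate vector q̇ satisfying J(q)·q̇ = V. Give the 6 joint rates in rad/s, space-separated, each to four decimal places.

-0.5140 -0.3410 0.7630 0.2290 0.3300 0.4650

o_n = [-0.8576, -0.4475, 0.0564]
J₁: ẑ×o_n = [0.4475, -0.8576, 0.0000], ω = ẑ
J2: z=[-0.2924, -0.9563, 0.0000] o=[-0.4495, 0.1374, 0.0000] → [-0.0539, 0.0165, -0.2193, -0.2924, -0.9563, 0.0000]
J3: z=[0.2636, -0.0806, -0.9613] o=[-1.2408, -0.0180, -0.2040] → [-0.4338, -0.4370, -0.0823, 0.2636, -0.0806, -0.9613]
J4: z=[-0.5061, -0.8599, -0.0667] o=[-1.1212, -0.0849, -0.2488] → [-0.2866, 0.1369, 0.4101, -0.5061, -0.8599, -0.0667]
J5: z=[0.8376, -0.5084, 0.1997] o=[-1.1973, -0.0682, 0.1129] → [0.1045, 0.1152, -0.1450, 0.8376, -0.5084, 0.1997]
J6: z=[-0.4915, -0.5418, 0.6819] o=[-1.0174, -0.5356, -0.1288] → [-0.1604, 0.2000, 0.0433, -0.4915, -0.5418, 0.6819]
q̇ = J⁺·V = [-0.5140, -0.3410, 0.7630, 0.2290, 0.3300, 0.4650]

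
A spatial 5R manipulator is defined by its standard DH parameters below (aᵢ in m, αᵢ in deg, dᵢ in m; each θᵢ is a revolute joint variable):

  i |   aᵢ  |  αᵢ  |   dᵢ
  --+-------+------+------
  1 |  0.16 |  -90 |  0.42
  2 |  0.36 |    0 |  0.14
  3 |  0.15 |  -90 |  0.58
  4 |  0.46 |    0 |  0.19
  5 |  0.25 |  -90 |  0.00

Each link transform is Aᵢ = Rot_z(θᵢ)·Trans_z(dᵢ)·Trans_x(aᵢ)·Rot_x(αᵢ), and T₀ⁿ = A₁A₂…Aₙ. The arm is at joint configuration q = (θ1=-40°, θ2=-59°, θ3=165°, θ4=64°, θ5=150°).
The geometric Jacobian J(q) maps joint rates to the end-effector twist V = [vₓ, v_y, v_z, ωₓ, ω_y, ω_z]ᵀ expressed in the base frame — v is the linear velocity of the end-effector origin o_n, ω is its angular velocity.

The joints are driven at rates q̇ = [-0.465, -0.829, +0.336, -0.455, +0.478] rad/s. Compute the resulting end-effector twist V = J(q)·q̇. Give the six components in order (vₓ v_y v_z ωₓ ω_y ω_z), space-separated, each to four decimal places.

-0.0194 0.0677 -0.1399 -0.3338 -0.3634 -0.4587

o_n = [0.3811, 0.2629, 0.6422]
J₁: ẑ×o_n = [-0.2629, 0.3811, 0.0000], ω = ẑ
J2: z=[0.6428, 0.7660, 0.0000] o=[0.1226, -0.1028, 0.4200] → [0.1702, -0.1428, 0.0370, 0.6428, 0.7660, 0.0000]
J3: z=[0.6428, 0.7660, 0.0000] o=[0.3546, -0.1148, 0.7286] → [-0.0662, 0.0556, 0.2224, 0.6428, 0.7660, 0.0000]
J4: z=[-0.7364, 0.6179, 0.2756] o=[0.6957, 0.3561, 0.5844] → [0.0614, -0.0442, 0.2630, -0.7364, 0.6179, 0.2756]
J5: z=[-0.7364, 0.6179, 0.2756] o=[0.2475, 0.1925, 0.4429] → [0.1037, 0.1835, -0.1344, -0.7364, 0.6179, 0.2756]
V = J·q̇ = [-0.0194, 0.0677, -0.1399, -0.3338, -0.3634, -0.4587]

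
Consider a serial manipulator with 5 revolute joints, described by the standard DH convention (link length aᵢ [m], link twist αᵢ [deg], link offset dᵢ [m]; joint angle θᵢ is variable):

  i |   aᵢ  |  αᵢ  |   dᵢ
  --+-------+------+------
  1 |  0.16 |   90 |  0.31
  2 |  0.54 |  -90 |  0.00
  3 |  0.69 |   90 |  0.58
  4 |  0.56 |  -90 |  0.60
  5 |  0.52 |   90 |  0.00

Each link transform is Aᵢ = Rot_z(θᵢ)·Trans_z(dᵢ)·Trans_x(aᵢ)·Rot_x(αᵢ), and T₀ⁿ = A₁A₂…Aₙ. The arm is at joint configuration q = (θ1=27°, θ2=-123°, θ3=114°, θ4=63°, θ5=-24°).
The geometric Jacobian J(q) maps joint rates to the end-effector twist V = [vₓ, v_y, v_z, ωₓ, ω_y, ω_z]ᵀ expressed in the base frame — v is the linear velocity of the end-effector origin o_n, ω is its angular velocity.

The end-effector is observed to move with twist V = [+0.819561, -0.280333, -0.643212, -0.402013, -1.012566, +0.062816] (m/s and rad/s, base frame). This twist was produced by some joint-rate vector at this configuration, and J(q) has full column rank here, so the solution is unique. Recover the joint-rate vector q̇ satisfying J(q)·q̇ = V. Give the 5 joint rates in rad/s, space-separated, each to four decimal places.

-0.2550 0.5760 -0.9630 0.1050 0.2290

o_n = [0.2413, 1.6827, -1.1871]
J₁: ẑ×o_n = [-1.6827, 0.2413, 0.0000], ω = ẑ
J2: z=[0.4540, -0.8910, 0.0000] o=[0.1426, 0.0726, 0.3100] → [1.3340, 0.6797, 0.8190, 0.4540, -0.8910, 0.0000]
J3: z=[0.7473, 0.3807, -0.5446] o=[-0.1195, -0.0609, -0.1429] → [0.5520, 0.5838, 1.1655, 0.7473, 0.3807, -0.5446]
J4: z=[-0.6280, 0.1365, -0.7662] o=[0.1639, 0.7910, -0.2234] → [0.5516, -0.6645, -0.5705, -0.6280, 0.1365, -0.7662]
J5: z=[0.5329, -0.6420, -0.5512] o=[0.1048, 1.2954, -0.8681] → [0.4183, 0.0947, 0.2941, 0.5329, -0.6420, -0.5512]
q̇ = J⁺·V = [-0.2550, 0.5760, -0.9630, 0.1050, 0.2290]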